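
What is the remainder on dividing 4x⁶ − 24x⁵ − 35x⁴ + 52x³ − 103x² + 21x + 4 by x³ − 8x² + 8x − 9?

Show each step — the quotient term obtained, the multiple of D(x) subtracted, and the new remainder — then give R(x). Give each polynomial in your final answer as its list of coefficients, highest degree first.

R = [-7, -6, 4]

Step 1: lead(4x⁶ − 24x⁵ − 35x⁴ + 52x³ − 103x² + 21x + 4) ÷ lead(D) = 4x⁶ ÷ x³ = 4x³. Subtract (4x³)·D = 4x⁶ − 32x⁵ + 32x⁴ − 36x³. Remainder: 8x⁵ − 67x⁴ + 88x³ − 103x² + 21x + 4.
Step 2: lead(8x⁵ − 67x⁴ + 88x³ − 103x² + 21x + 4) ÷ lead(D) = 8x⁵ ÷ x³ = 8x². Subtract (8x²)·D = 8x⁵ − 64x⁴ + 64x³ − 72x². Remainder: −3x⁴ + 24x³ − 31x² + 21x + 4.
Step 3: lead(−3x⁴ + 24x³ − 31x² + 21x + 4) ÷ lead(D) = −3x⁴ ÷ x³ = −3x. Subtract (−3x)·D = −3x⁴ + 24x³ − 24x² + 27x. Remainder: −7x² − 6x + 4.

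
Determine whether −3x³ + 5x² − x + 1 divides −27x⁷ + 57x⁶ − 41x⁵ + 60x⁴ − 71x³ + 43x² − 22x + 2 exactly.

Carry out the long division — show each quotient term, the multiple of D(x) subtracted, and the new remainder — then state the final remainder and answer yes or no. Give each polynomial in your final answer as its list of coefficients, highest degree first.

Step 1: lead(−27x⁷ + 57x⁶ − 41x⁵ + 60x⁴ − 71x³ + 43x² − 22x + 2) ÷ lead(D) = −27x⁷ ÷ −3x³ = 9x⁴. Subtract (9x⁴)·D = −27x⁷ + 45x⁶ − 9x⁵ + 9x⁴. Remainder: 12x⁶ − 32x⁵ + 51x⁴ − 71x³ + 43x² − 22x + 2.
Step 2: lead(12x⁶ − 32x⁵ + 51x⁴ − 71x³ + 43x² − 22x + 2) ÷ lead(D) = 12x⁶ ÷ −3x³ = −4x³. Subtract (−4x³)·D = 12x⁶ − 20x⁵ + 4x⁴ − 4x³. Remainder: −12x⁵ + 47x⁴ − 67x³ + 43x² − 22x + 2.
Step 3: lead(−12x⁵ + 47x⁴ − 67x³ + 43x² − 22x + 2) ÷ lead(D) = −12x⁵ ÷ −3x³ = 4x². Subtract (4x²)·D = −12x⁵ + 20x⁴ − 4x³ + 4x². Remainder: 27x⁴ − 63x³ + 39x² − 22x + 2.
Step 4: lead(27x⁴ − 63x³ + 39x² − 22x + 2) ÷ lead(D) = 27x⁴ ÷ −3x³ = −9x. Subtract (−9x)·D = 27x⁴ − 45x³ + 9x² − 9x. Remainder: −18x³ + 30x² − 13x + 2.
Step 5: lead(−18x³ + 30x² − 13x + 2) ÷ lead(D) = −18x³ ÷ −3x³ = 6. Subtract (6)·D = −18x³ + 30x² − 6x + 6. Remainder: −7x − 4.

R = [-7, -4], so D(x) is not a factor of P(x). no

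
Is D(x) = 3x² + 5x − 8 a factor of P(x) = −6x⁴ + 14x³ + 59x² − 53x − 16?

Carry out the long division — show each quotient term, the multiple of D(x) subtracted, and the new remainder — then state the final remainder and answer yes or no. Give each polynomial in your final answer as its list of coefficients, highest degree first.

Step 1: lead(−6x⁴ + 14x³ + 59x² − 53x − 16) ÷ lead(D) = −6x⁴ ÷ 3x² = −2x². Subtract (−2x²)·D = −6x⁴ − 10x³ + 16x². Remainder: 24x³ + 43x² − 53x − 16.
Step 2: lead(24x³ + 43x² − 53x − 16) ÷ lead(D) = 24x³ ÷ 3x² = 8x. Subtract (8x)·D = 24x³ + 40x² − 64x. Remainder: 3x² + 11x − 16.
Step 3: lead(3x² + 11x − 16) ÷ lead(D) = 3x² ÷ 3x² = 1. Subtract (1)·D = 3x² + 5x − 8. Remainder: 6x − 8.

R = [6, -8], so D(x) is not a factor of P(x). no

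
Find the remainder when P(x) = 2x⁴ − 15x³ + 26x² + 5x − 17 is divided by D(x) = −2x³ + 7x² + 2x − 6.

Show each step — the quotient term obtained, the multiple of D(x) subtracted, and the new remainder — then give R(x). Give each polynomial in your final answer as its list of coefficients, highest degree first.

Step 1: lead(2x⁴ − 15x³ + 26x² + 5x − 17) ÷ lead(D) = 2x⁴ ÷ −2x³ = −x. Subtract (−x)·D = 2x⁴ − 7x³ − 2x² + 6x. Remainder: −8x³ + 28x² − x − 17.
Step 2: lead(−8x³ + 28x² − x − 17) ÷ lead(D) = −8x³ ÷ −2x³ = 4. Subtract (4)·D = −8x³ + 28x² + 8x − 24. Remainder: −9x + 7.

R = [-9, 7]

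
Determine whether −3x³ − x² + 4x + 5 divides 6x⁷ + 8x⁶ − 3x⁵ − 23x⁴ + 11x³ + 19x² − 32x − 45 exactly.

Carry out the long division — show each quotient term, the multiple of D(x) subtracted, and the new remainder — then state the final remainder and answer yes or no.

Step 1: lead(6x⁷ + 8x⁶ − 3x⁵ − 23x⁴ + 11x³ + 19x² − 32x − 45) ÷ lead(D) = 6x⁷ ÷ −3x³ = −2x⁴. Subtract (−2x⁴)·D = 6x⁷ + 2x⁶ − 8x⁵ − 10x⁴. Remainder: 6x⁶ + 5x⁵ − 13x⁴ + 11x³ + 19x² − 32x − 45.
Step 2: lead(6x⁶ + 5x⁵ − 13x⁴ + 11x³ + 19x² − 32x − 45) ÷ lead(D) = 6x⁶ ÷ −3x³ = −2x³. Subtract (−2x³)·D = 6x⁶ + 2x⁵ − 8x⁴ − 10x³. Remainder: 3x⁵ − 5x⁴ + 21x³ + 19x² − 32x − 45.
Step 3: lead(3x⁵ − 5x⁴ + 21x³ + 19x² − 32x − 45) ÷ lead(D) = 3x⁵ ÷ −3x³ = −x². Subtract (−x²)·D = 3x⁵ + x⁴ − 4x³ − 5x². Remainder: −6x⁴ + 25x³ + 24x² − 32x − 45.
Step 4: lead(−6x⁴ + 25x³ + 24x² − 32x − 45) ÷ lead(D) = −6x⁴ ÷ −3x³ = 2x. Subtract (2x)·D = −6x⁴ − 2x³ + 8x² + 10x. Remainder: 27x³ + 16x² − 42x − 45.
Step 5: lead(27x³ + 16x² − 42x − 45) ÷ lead(D) = 27x³ ÷ −3x³ = −9. Subtract (−9)·D = 27x³ + 9x² − 36x − 45. Remainder: 7x² − 6x.

R(x) = 7x² − 6x, so D(x) is not a factor of P(x). no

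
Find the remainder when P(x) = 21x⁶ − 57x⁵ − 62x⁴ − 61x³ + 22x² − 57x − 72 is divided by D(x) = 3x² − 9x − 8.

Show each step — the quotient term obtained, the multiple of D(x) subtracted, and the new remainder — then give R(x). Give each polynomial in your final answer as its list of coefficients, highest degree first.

R = [0]

Step 1: lead(21x⁶ − 57x⁵ − 62x⁴ − 61x³ + 22x² − 57x − 72) ÷ lead(D) = 21x⁶ ÷ 3x² = 7x⁴. Subtract (7x⁴)·D = 21x⁶ − 63x⁵ − 56x⁴. Remainder: 6x⁵ − 6x⁴ − 61x³ + 22x² − 57x − 72.
Step 2: lead(6x⁵ − 6x⁴ − 61x³ + 22x² − 57x − 72) ÷ lead(D) = 6x⁵ ÷ 3x² = 2x³. Subtract (2x³)·D = 6x⁵ − 18x⁴ − 16x³. Remainder: 12x⁴ − 45x³ + 22x² − 57x − 72.
Step 3: lead(12x⁴ − 45x³ + 22x² − 57x − 72) ÷ lead(D) = 12x⁴ ÷ 3x² = 4x². Subtract (4x²)·D = 12x⁴ − 36x³ − 32x². Remainder: −9x³ + 54x² − 57x − 72.
Step 4: lead(−9x³ + 54x² − 57x − 72) ÷ lead(D) = −9x³ ÷ 3x² = −3x. Subtract (−3x)·D = −9x³ + 27x² + 24x. Remainder: 27x² − 81x − 72.
Step 5: lead(27x² − 81x − 72) ÷ lead(D) = 27x² ÷ 3x² = 9. Subtract (9)·D = 27x² − 81x − 72. Remainder: 0.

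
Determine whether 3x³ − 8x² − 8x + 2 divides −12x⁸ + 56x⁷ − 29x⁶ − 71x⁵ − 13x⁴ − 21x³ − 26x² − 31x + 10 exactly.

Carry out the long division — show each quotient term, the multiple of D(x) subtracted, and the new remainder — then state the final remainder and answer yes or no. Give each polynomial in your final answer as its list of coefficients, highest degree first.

Step 1: lead(−12x⁸ + 56x⁷ − 29x⁶ − 71x⁵ − 13x⁴ − 21x³ − 26x² − 31x + 10) ÷ lead(D) = −12x⁸ ÷ 3x³ = −4x⁵. Subtract (−4x⁵)·D = −12x⁸ + 32x⁷ + 32x⁶ − 8x⁵. Remainder: 24x⁷ − 61x⁶ − 63x⁵ − 13x⁴ − 21x³ − 26x² − 31x + 10.
Step 2: lead(24x⁷ − 61x⁶ − 63x⁵ − 13x⁴ − 21x³ − 26x² − 31x + 10) ÷ lead(D) = 24x⁷ ÷ 3x³ = 8x⁴. Subtract (8x⁴)·D = 24x⁷ − 64x⁶ − 64x⁵ + 16x⁴. Remainder: 3x⁶ + x⁵ − 29x⁴ − 21x³ − 26x² − 31x + 10.
Step 3: lead(3x⁶ + x⁵ − 29x⁴ − 21x³ − 26x² − 31x + 10) ÷ lead(D) = 3x⁶ ÷ 3x³ = x³. Subtract (x³)·D = 3x⁶ − 8x⁵ − 8x⁴ + 2x³. Remainder: 9x⁵ − 21x⁴ − 23x³ − 26x² − 31x + 10.
Step 4: lead(9x⁵ − 21x⁴ − 23x³ − 26x² − 31x + 10) ÷ lead(D) = 9x⁵ ÷ 3x³ = 3x². Subtract (3x²)·D = 9x⁵ − 24x⁴ − 24x³ + 6x². Remainder: 3x⁴ + x³ − 32x² − 31x + 10.
Step 5: lead(3x⁴ + x³ − 32x² − 31x + 10) ÷ lead(D) = 3x⁴ ÷ 3x³ = x. Subtract (x)·D = 3x⁴ − 8x³ − 8x² + 2x. Remainder: 9x³ − 24x² − 33x + 10.
Step 6: lead(9x³ − 24x² − 33x + 10) ÷ lead(D) = 9x³ ÷ 3x³ = 3. Subtract (3)·D = 9x³ − 24x² − 24x + 6. Remainder: −9x + 4.

R = [-9, 4], so D(x) is not a factor of P(x). no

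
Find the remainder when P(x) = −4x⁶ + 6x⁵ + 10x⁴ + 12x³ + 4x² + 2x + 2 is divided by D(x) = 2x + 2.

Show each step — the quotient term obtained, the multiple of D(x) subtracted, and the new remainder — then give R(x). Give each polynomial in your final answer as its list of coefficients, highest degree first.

R = [-8]

Step 1: lead(−4x⁶ + 6x⁵ + 10x⁴ + 12x³ + 4x² + 2x + 2) ÷ lead(D) = −4x⁶ ÷ 2x = −2x⁵. Subtract (−2x⁵)·D = −4x⁶ − 4x⁵. Remainder: 10x⁵ + 10x⁴ + 12x³ + 4x² + 2x + 2.
Step 2: lead(10x⁵ + 10x⁴ + 12x³ + 4x² + 2x + 2) ÷ lead(D) = 10x⁵ ÷ 2x = 5x⁴. Subtract (5x⁴)·D = 10x⁵ + 10x⁴. Remainder: 12x³ + 4x² + 2x + 2.
Step 3: lead(12x³ + 4x² + 2x + 2) ÷ lead(D) = 12x³ ÷ 2x = 6x². Subtract (6x²)·D = 12x³ + 12x². Remainder: −8x² + 2x + 2.
Step 4: lead(−8x² + 2x + 2) ÷ lead(D) = −8x² ÷ 2x = −4x. Subtract (−4x)·D = −8x² − 8x. Remainder: 10x + 2.
Step 5: lead(10x + 2) ÷ lead(D) = 10x ÷ 2x = 5. Subtract (5)·D = 10x + 10. Remainder: −8.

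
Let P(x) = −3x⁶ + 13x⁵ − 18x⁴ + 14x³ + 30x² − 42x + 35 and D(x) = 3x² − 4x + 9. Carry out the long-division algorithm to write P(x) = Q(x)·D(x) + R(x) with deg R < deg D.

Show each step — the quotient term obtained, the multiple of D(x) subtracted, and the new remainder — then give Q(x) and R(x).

Q(x) = −x⁴ + 3x³ + x² − 3x + 3; R(x) = −3x + 8

Step 1: lead(−3x⁶ + 13x⁵ − 18x⁴ + 14x³ + 30x² − 42x + 35) ÷ lead(D) = −3x⁶ ÷ 3x² = −x⁴. Subtract (−x⁴)·D = −3x⁶ + 4x⁵ − 9x⁴. Remainder: 9x⁵ − 9x⁴ + 14x³ + 30x² − 42x + 35.
Step 2: lead(9x⁵ − 9x⁴ + 14x³ + 30x² − 42x + 35) ÷ lead(D) = 9x⁵ ÷ 3x² = 3x³. Subtract (3x³)·D = 9x⁵ − 12x⁴ + 27x³. Remainder: 3x⁴ − 13x³ + 30x² − 42x + 35.
Step 3: lead(3x⁴ − 13x³ + 30x² − 42x + 35) ÷ lead(D) = 3x⁴ ÷ 3x² = x². Subtract (x²)·D = 3x⁴ − 4x³ + 9x². Remainder: −9x³ + 21x² − 42x + 35.
Step 4: lead(−9x³ + 21x² − 42x + 35) ÷ lead(D) = −9x³ ÷ 3x² = −3x. Subtract (−3x)·D = −9x³ + 12x² − 27x. Remainder: 9x² − 15x + 35.
Step 5: lead(9x² − 15x + 35) ÷ lead(D) = 9x² ÷ 3x² = 3. Subtract (3)·D = 9x² − 12x + 27. Remainder: −3x + 8.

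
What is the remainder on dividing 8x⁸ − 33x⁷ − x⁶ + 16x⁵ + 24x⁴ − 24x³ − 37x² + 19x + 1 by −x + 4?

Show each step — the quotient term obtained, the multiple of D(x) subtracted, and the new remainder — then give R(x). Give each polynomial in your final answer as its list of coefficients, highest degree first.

Step 1: lead(8x⁸ − 33x⁷ − x⁶ + 16x⁵ + 24x⁴ − 24x³ − 37x² + 19x + 1) ÷ lead(D) = 8x⁸ ÷ −x = −8x⁷. Subtract (−8x⁷)·D = 8x⁸ − 32x⁷. Remainder: −x⁷ − x⁶ + 16x⁵ + 24x⁴ − 24x³ − 37x² + 19x + 1.
Step 2: lead(−x⁷ − x⁶ + 16x⁵ + 24x⁴ − 24x³ − 37x² + 19x + 1) ÷ lead(D) = −x⁷ ÷ −x = x⁶. Subtract (x⁶)·D = −x⁷ + 4x⁶. Remainder: −5x⁶ + 16x⁵ + 24x⁴ − 24x³ − 37x² + 19x + 1.
Step 3: lead(−5x⁶ + 16x⁵ + 24x⁴ − 24x³ − 37x² + 19x + 1) ÷ lead(D) = −5x⁶ ÷ −x = 5x⁵. Subtract (5x⁵)·D = −5x⁶ + 20x⁵. Remainder: −4x⁵ + 24x⁴ − 24x³ − 37x² + 19x + 1.
Step 4: lead(−4x⁵ + 24x⁴ − 24x³ − 37x² + 19x + 1) ÷ lead(D) = −4x⁵ ÷ −x = 4x⁴. Subtract (4x⁴)·D = −4x⁵ + 16x⁴. Remainder: 8x⁴ − 24x³ − 37x² + 19x + 1.
Step 5: lead(8x⁴ − 24x³ − 37x² + 19x + 1) ÷ lead(D) = 8x⁴ ÷ −x = −8x³. Subtract (−8x³)·D = 8x⁴ − 32x³. Remainder: 8x³ − 37x² + 19x + 1.
Step 6: lead(8x³ − 37x² + 19x + 1) ÷ lead(D) = 8x³ ÷ −x = −8x². Subtract (−8x²)·D = 8x³ − 32x². Remainder: −5x² + 19x + 1.
Step 7: lead(−5x² + 19x + 1) ÷ lead(D) = −5x² ÷ −x = 5x. Subtract (5x)·D = −5x² + 20x. Remainder: −x + 1.
Step 8: lead(−x + 1) ÷ lead(D) = −x ÷ −x = 1. Subtract (1)·D = −x + 4. Remainder: −3.

R = [-3]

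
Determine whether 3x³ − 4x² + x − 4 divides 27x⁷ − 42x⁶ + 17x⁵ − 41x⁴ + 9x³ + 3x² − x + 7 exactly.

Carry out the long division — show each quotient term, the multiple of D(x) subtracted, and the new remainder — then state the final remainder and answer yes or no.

R(x) = −4x + 3, so D(x) is not a factor of P(x). no

Step 1: lead(27x⁷ − 42x⁶ + 17x⁵ − 41x⁴ + 9x³ + 3x² − x + 7) ÷ lead(D) = 27x⁷ ÷ 3x³ = 9x⁴. Subtract (9x⁴)·D = 27x⁷ − 36x⁶ + 9x⁵ − 36x⁴. Remainder: −6x⁶ + 8x⁵ − 5x⁴ + 9x³ + 3x² − x + 7.
Step 2: lead(−6x⁶ + 8x⁵ − 5x⁴ + 9x³ + 3x² − x + 7) ÷ lead(D) = −6x⁶ ÷ 3x³ = −2x³. Subtract (−2x³)·D = −6x⁶ + 8x⁵ − 2x⁴ + 8x³. Remainder: −3x⁴ + x³ + 3x² − x + 7.
Step 3: lead(−3x⁴ + x³ + 3x² − x + 7) ÷ lead(D) = −3x⁴ ÷ 3x³ = −x. Subtract (−x)·D = −3x⁴ + 4x³ − x² + 4x. Remainder: −3x³ + 4x² − 5x + 7.
Step 4: lead(−3x³ + 4x² − 5x + 7) ÷ lead(D) = −3x³ ÷ 3x³ = −1. Subtract (−1)·D = −3x³ + 4x² − x + 4. Remainder: −4x + 3.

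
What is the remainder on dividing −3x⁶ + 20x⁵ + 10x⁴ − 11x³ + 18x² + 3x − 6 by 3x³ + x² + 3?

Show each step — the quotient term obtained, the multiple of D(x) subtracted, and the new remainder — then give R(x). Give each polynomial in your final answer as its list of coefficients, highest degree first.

R = [3]

Step 1: lead(−3x⁶ + 20x⁵ + 10x⁴ − 11x³ + 18x² + 3x − 6) ÷ lead(D) = −3x⁶ ÷ 3x³ = −x³. Subtract (−x³)·D = −3x⁶ − x⁵ − 3x³. Remainder: 21x⁵ + 10x⁴ − 8x³ + 18x² + 3x − 6.
Step 2: lead(21x⁵ + 10x⁴ − 8x³ + 18x² + 3x − 6) ÷ lead(D) = 21x⁵ ÷ 3x³ = 7x². Subtract (7x²)·D = 21x⁵ + 7x⁴ + 21x². Remainder: 3x⁴ − 8x³ − 3x² + 3x − 6.
Step 3: lead(3x⁴ − 8x³ − 3x² + 3x − 6) ÷ lead(D) = 3x⁴ ÷ 3x³ = x. Subtract (x)·D = 3x⁴ + x³ + 3x. Remainder: −9x³ − 3x² − 6.
Step 4: lead(−9x³ − 3x² − 6) ÷ lead(D) = −9x³ ÷ 3x³ = −3. Subtract (−3)·D = −9x³ − 3x² − 9. Remainder: 3.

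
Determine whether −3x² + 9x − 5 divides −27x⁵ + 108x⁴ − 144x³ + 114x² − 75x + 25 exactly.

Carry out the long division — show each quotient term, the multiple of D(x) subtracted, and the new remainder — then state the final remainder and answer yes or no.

Step 1: lead(−27x⁵ + 108x⁴ − 144x³ + 114x² − 75x + 25) ÷ lead(D) = −27x⁵ ÷ −3x² = 9x³. Subtract (9x³)·D = −27x⁵ + 81x⁴ − 45x³. Remainder: 27x⁴ − 99x³ + 114x² − 75x + 25.
Step 2: lead(27x⁴ − 99x³ + 114x² − 75x + 25) ÷ lead(D) = 27x⁴ ÷ −3x² = −9x². Subtract (−9x²)·D = 27x⁴ − 81x³ + 45x². Remainder: −18x³ + 69x² − 75x + 25.
Step 3: lead(−18x³ + 69x² − 75x + 25) ÷ lead(D) = −18x³ ÷ −3x² = 6x. Subtract (6x)·D = −18x³ + 54x² − 30x. Remainder: 15x² − 45x + 25.
Step 4: lead(15x² − 45x + 25) ÷ lead(D) = 15x² ÷ −3x² = −5. Subtract (−5)·D = 15x² − 45x + 25. Remainder: 0.

R(x) = 0, so D(x) is a factor of P(x). yes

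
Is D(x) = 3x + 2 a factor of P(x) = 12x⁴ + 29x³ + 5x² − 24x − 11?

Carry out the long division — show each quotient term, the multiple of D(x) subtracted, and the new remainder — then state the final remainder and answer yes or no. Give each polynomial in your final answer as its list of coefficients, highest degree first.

Step 1: lead(12x⁴ + 29x³ + 5x² − 24x − 11) ÷ lead(D) = 12x⁴ ÷ 3x = 4x³. Subtract (4x³)·D = 12x⁴ + 8x³. Remainder: 21x³ + 5x² − 24x − 11.
Step 2: lead(21x³ + 5x² − 24x − 11) ÷ lead(D) = 21x³ ÷ 3x = 7x². Subtract (7x²)·D = 21x³ + 14x². Remainder: −9x² − 24x − 11.
Step 3: lead(−9x² − 24x − 11) ÷ lead(D) = −9x² ÷ 3x = −3x. Subtract (−3x)·D = −9x² − 6x. Remainder: −18x − 11.
Step 4: lead(−18x − 11) ÷ lead(D) = −18x ÷ 3x = −6. Subtract (−6)·D = −18x − 12. Remainder: 1.

R = [1], so D(x) is not a factor of P(x). no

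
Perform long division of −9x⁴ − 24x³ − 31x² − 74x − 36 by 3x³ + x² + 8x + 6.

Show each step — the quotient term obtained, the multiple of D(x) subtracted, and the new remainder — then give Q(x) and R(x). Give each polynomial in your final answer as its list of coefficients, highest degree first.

Step 1: lead(−9x⁴ − 24x³ − 31x² − 74x − 36) ÷ lead(D) = −9x⁴ ÷ 3x³ = −3x. Subtract (−3x)·D = −9x⁴ − 3x³ − 24x² − 18x. Remainder: −21x³ − 7x² − 56x − 36.
Step 2: lead(−21x³ − 7x² − 56x − 36) ÷ lead(D) = −21x³ ÷ 3x³ = −7. Subtract (−7)·D = −21x³ − 7x² − 56x − 42. Remainder: 6.

Q = [-3, -7]; R = [6]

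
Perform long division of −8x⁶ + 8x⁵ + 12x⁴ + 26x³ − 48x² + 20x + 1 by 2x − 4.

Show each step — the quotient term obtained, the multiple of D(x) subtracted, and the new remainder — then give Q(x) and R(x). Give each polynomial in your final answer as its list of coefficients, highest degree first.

Q = [-4, -4, -2, 9, -6, -2]; R = [-7]

Step 1: lead(−8x⁶ + 8x⁵ + 12x⁴ + 26x³ − 48x² + 20x + 1) ÷ lead(D) = −8x⁶ ÷ 2x = −4x⁵. Subtract (−4x⁵)·D = −8x⁶ + 16x⁵. Remainder: −8x⁵ + 12x⁴ + 26x³ − 48x² + 20x + 1.
Step 2: lead(−8x⁵ + 12x⁴ + 26x³ − 48x² + 20x + 1) ÷ lead(D) = −8x⁵ ÷ 2x = −4x⁴. Subtract (−4x⁴)·D = −8x⁵ + 16x⁴. Remainder: −4x⁴ + 26x³ − 48x² + 20x + 1.
Step 3: lead(−4x⁴ + 26x³ − 48x² + 20x + 1) ÷ lead(D) = −4x⁴ ÷ 2x = −2x³. Subtract (−2x³)·D = −4x⁴ + 8x³. Remainder: 18x³ − 48x² + 20x + 1.
Step 4: lead(18x³ − 48x² + 20x + 1) ÷ lead(D) = 18x³ ÷ 2x = 9x². Subtract (9x²)·D = 18x³ − 36x². Remainder: −12x² + 20x + 1.
Step 5: lead(−12x² + 20x + 1) ÷ lead(D) = −12x² ÷ 2x = −6x. Subtract (−6x)·D = −12x² + 24x. Remainder: −4x + 1.
Step 6: lead(−4x + 1) ÷ lead(D) = −4x ÷ 2x = −2. Subtract (−2)·D = −4x + 8. Remainder: −7.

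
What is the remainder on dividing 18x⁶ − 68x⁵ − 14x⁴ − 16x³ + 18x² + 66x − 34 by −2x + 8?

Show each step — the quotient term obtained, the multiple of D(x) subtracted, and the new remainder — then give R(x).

Step 1: lead(18x⁶ − 68x⁵ − 14x⁴ − 16x³ + 18x² + 66x − 34) ÷ lead(D) = 18x⁶ ÷ −2x = −9x⁵. Subtract (−9x⁵)·D = 18x⁶ − 72x⁵. Remainder: 4x⁵ − 14x⁴ − 16x³ + 18x² + 66x − 34.
Step 2: lead(4x⁵ − 14x⁴ − 16x³ + 18x² + 66x − 34) ÷ lead(D) = 4x⁵ ÷ −2x = −2x⁴. Subtract (−2x⁴)·D = 4x⁵ − 16x⁴. Remainder: 2x⁴ − 16x³ + 18x² + 66x − 34.
Step 3: lead(2x⁴ − 16x³ + 18x² + 66x − 34) ÷ lead(D) = 2x⁴ ÷ −2x = −x³. Subtract (−x³)·D = 2x⁴ − 8x³. Remainder: −8x³ + 18x² + 66x − 34.
Step 4: lead(−8x³ + 18x² + 66x − 34) ÷ lead(D) = −8x³ ÷ −2x = 4x². Subtract (4x²)·D = −8x³ + 32x². Remainder: −14x² + 66x − 34.
Step 5: lead(−14x² + 66x − 34) ÷ lead(D) = −14x² ÷ −2x = 7x. Subtract (7x)·D = −14x² + 56x. Remainder: 10x − 34.
Step 6: lead(10x − 34) ÷ lead(D) = 10x ÷ −2x = −5. Subtract (−5)·D = 10x − 40. Remainder: 6.

R(x) = 6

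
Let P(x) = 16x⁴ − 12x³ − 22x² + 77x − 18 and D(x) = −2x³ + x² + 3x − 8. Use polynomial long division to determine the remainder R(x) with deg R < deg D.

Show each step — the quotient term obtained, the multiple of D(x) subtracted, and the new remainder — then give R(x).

Step 1: lead(16x⁴ − 12x³ − 22x² + 77x − 18) ÷ lead(D) = 16x⁴ ÷ −2x³ = −8x. Subtract (−8x)·D = 16x⁴ − 8x³ − 24x² + 64x. Remainder: −4x³ + 2x² + 13x − 18.
Step 2: lead(−4x³ + 2x² + 13x − 18) ÷ lead(D) = −4x³ ÷ −2x³ = 2. Subtract (2)·D = −4x³ + 2x² + 6x − 16. Remainder: 7x − 2.

R(x) = 7x − 2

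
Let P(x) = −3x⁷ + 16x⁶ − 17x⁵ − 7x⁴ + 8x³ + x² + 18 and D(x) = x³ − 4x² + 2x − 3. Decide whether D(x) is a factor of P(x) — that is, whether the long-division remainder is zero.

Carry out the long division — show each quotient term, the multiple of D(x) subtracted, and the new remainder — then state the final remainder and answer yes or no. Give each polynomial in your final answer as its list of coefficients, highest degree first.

R = [0], so D(x) is a factor of P(x). yes

Step 1: lead(−3x⁷ + 16x⁶ − 17x⁵ − 7x⁴ + 8x³ + x² + 18) ÷ lead(D) = −3x⁷ ÷ x³ = −3x⁴. Subtract (−3x⁴)·D = −3x⁷ + 12x⁶ − 6x⁵ + 9x⁴. Remainder: 4x⁶ − 11x⁵ − 16x⁴ + 8x³ + x² + 18.
Step 2: lead(4x⁶ − 11x⁵ − 16x⁴ + 8x³ + x² + 18) ÷ lead(D) = 4x⁶ ÷ x³ = 4x³. Subtract (4x³)·D = 4x⁶ − 16x⁵ + 8x⁴ − 12x³. Remainder: 5x⁵ − 24x⁴ + 20x³ + x² + 18.
Step 3: lead(5x⁵ − 24x⁴ + 20x³ + x² + 18) ÷ lead(D) = 5x⁵ ÷ x³ = 5x². Subtract (5x²)·D = 5x⁵ − 20x⁴ + 10x³ − 15x². Remainder: −4x⁴ + 10x³ + 16x² + 18.
Step 4: lead(−4x⁴ + 10x³ + 16x² + 18) ÷ lead(D) = −4x⁴ ÷ x³ = −4x. Subtract (−4x)·D = −4x⁴ + 16x³ − 8x² + 12x. Remainder: −6x³ + 24x² − 12x + 18.
Step 5: lead(−6x³ + 24x² − 12x + 18) ÷ lead(D) = −6x³ ÷ x³ = −6. Subtract (−6)·D = −6x³ + 24x² − 12x + 18. Remainder: 0.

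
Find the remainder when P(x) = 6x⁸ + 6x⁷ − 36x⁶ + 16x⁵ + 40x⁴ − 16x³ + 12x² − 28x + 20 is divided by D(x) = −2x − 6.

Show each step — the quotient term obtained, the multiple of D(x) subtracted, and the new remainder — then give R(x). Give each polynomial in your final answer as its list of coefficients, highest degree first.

R = [-4]

Step 1: lead(6x⁸ + 6x⁷ − 36x⁶ + 16x⁵ + 40x⁴ − 16x³ + 12x² − 28x + 20) ÷ lead(D) = 6x⁸ ÷ −2x = −3x⁷. Subtract (−3x⁷)·D = 6x⁸ + 18x⁷. Remainder: −12x⁷ − 36x⁶ + 16x⁵ + 40x⁴ − 16x³ + 12x² − 28x + 20.
Step 2: lead(−12x⁷ − 36x⁶ + 16x⁵ + 40x⁴ − 16x³ + 12x² − 28x + 20) ÷ lead(D) = −12x⁷ ÷ −2x = 6x⁶. Subtract (6x⁶)·D = −12x⁷ − 36x⁶. Remainder: 16x⁵ + 40x⁴ − 16x³ + 12x² − 28x + 20.
Step 3: lead(16x⁵ + 40x⁴ − 16x³ + 12x² − 28x + 20) ÷ lead(D) = 16x⁵ ÷ −2x = −8x⁴. Subtract (−8x⁴)·D = 16x⁵ + 48x⁴. Remainder: −8x⁴ − 16x³ + 12x² − 28x + 20.
Step 4: lead(−8x⁴ − 16x³ + 12x² − 28x + 20) ÷ lead(D) = −8x⁴ ÷ −2x = 4x³. Subtract (4x³)·D = −8x⁴ − 24x³. Remainder: 8x³ + 12x² − 28x + 20.
Step 5: lead(8x³ + 12x² − 28x + 20) ÷ lead(D) = 8x³ ÷ −2x = −4x². Subtract (−4x²)·D = 8x³ + 24x². Remainder: −12x² − 28x + 20.
Step 6: lead(−12x² − 28x + 20) ÷ lead(D) = −12x² ÷ −2x = 6x. Subtract (6x)·D = −12x² − 36x. Remainder: 8x + 20.
Step 7: lead(8x + 20) ÷ lead(D) = 8x ÷ −2x = −4. Subtract (−4)·D = 8x + 24. Remainder: −4.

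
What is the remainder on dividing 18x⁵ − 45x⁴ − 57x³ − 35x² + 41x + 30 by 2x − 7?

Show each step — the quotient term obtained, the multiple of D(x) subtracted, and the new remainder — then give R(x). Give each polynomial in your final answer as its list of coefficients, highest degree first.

Step 1: lead(18x⁵ − 45x⁴ − 57x³ − 35x² + 41x + 30) ÷ lead(D) = 18x⁵ ÷ 2x = 9x⁴. Subtract (9x⁴)·D = 18x⁵ − 63x⁴. Remainder: 18x⁴ − 57x³ − 35x² + 41x + 30.
Step 2: lead(18x⁴ − 57x³ − 35x² + 41x + 30) ÷ lead(D) = 18x⁴ ÷ 2x = 9x³. Subtract (9x³)·D = 18x⁴ − 63x³. Remainder: 6x³ − 35x² + 41x + 30.
Step 3: lead(6x³ − 35x² + 41x + 30) ÷ lead(D) = 6x³ ÷ 2x = 3x². Subtract (3x²)·D = 6x³ − 21x². Remainder: −14x² + 41x + 30.
Step 4: lead(−14x² + 41x + 30) ÷ lead(D) = −14x² ÷ 2x = −7x. Subtract (−7x)·D = −14x² + 49x. Remainder: −8x + 30.
Step 5: lead(−8x + 30) ÷ lead(D) = −8x ÷ 2x = −4. Subtract (−4)·D = −8x + 28. Remainder: 2.

R = [2]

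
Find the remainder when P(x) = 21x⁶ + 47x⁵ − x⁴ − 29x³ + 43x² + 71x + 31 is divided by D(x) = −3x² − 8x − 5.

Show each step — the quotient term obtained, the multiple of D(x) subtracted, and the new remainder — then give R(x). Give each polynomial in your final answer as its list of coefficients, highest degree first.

Step 1: lead(21x⁶ + 47x⁵ − x⁴ − 29x³ + 43x² + 71x + 31) ÷ lead(D) = 21x⁶ ÷ −3x² = −7x⁴. Subtract (−7x⁴)·D = 21x⁶ + 56x⁵ + 35x⁴. Remainder: −9x⁵ − 36x⁴ − 29x³ + 43x² + 71x + 31.
Step 2: lead(−9x⁵ − 36x⁴ − 29x³ + 43x² + 71x + 31) ÷ lead(D) = −9x⁵ ÷ −3x² = 3x³. Subtract (3x³)·D = −9x⁵ − 24x⁴ − 15x³. Remainder: −12x⁴ − 14x³ + 43x² + 71x + 31.
Step 3: lead(−12x⁴ − 14x³ + 43x² + 71x + 31) ÷ lead(D) = −12x⁴ ÷ −3x² = 4x². Subtract (4x²)·D = −12x⁴ − 32x³ − 20x². Remainder: 18x³ + 63x² + 71x + 31.
Step 4: lead(18x³ + 63x² + 71x + 31) ÷ lead(D) = 18x³ ÷ −3x² = −6x. Subtract (−6x)·D = 18x³ + 48x² + 30x. Remainder: 15x² + 41x + 31.
Step 5: lead(15x² + 41x + 31) ÷ lead(D) = 15x² ÷ −3x² = −5. Subtract (−5)·D = 15x² + 40x + 25. Remainder: x + 6.

R = [1, 6]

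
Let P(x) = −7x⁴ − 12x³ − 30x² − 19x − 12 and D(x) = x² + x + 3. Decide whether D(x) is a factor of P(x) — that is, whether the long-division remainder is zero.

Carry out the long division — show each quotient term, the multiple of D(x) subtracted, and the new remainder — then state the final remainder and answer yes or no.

Step 1: lead(−7x⁴ − 12x³ − 30x² − 19x − 12) ÷ lead(D) = −7x⁴ ÷ x² = −7x². Subtract (−7x²)·D = −7x⁴ − 7x³ − 21x². Remainder: −5x³ − 9x² − 19x − 12.
Step 2: lead(−5x³ − 9x² − 19x − 12) ÷ lead(D) = −5x³ ÷ x² = −5x. Subtract (−5x)·D = −5x³ − 5x² − 15x. Remainder: −4x² − 4x − 12.
Step 3: lead(−4x² − 4x − 12) ÷ lead(D) = −4x² ÷ x² = −4. Subtract (−4)·D = −4x² − 4x − 12. Remainder: 0.

R(x) = 0, so D(x) is a factor of P(x). yes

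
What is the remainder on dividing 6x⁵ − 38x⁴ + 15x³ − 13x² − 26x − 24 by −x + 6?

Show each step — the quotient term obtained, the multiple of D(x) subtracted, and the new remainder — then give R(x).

Step 1: lead(6x⁵ − 38x⁴ + 15x³ − 13x² − 26x − 24) ÷ lead(D) = 6x⁵ ÷ −x = −6x⁴. Subtract (−6x⁴)·D = 6x⁵ − 36x⁴. Remainder: −2x⁴ + 15x³ − 13x² − 26x − 24.
Step 2: lead(−2x⁴ + 15x³ − 13x² − 26x − 24) ÷ lead(D) = −2x⁴ ÷ −x = 2x³. Subtract (2x³)·D = −2x⁴ + 12x³. Remainder: 3x³ − 13x² − 26x − 24.
Step 3: lead(3x³ − 13x² − 26x − 24) ÷ lead(D) = 3x³ ÷ −x = −3x². Subtract (−3x²)·D = 3x³ − 18x². Remainder: 5x² − 26x − 24.
Step 4: lead(5x² − 26x − 24) ÷ lead(D) = 5x² ÷ −x = −5x. Subtract (−5x)·D = 5x² − 30x. Remainder: 4x − 24.
Step 5: lead(4x − 24) ÷ lead(D) = 4x ÷ −x = −4. Subtract (−4)·D = 4x − 24. Remainder: 0.

R(x) = 0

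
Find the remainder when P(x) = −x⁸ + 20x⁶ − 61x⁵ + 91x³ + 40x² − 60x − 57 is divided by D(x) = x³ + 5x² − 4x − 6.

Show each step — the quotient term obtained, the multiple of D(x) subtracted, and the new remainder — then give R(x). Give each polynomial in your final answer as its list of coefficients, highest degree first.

R = [-1, 0, -3]

Step 1: lead(−x⁸ + 20x⁶ − 61x⁵ + 91x³ + 40x² − 60x − 57) ÷ lead(D) = −x⁸ ÷ x³ = −x⁵. Subtract (−x⁵)·D = −x⁸ − 5x⁷ + 4x⁶ + 6x⁵. Remainder: 5x⁷ + 16x⁶ − 67x⁵ + 91x³ + 40x² − 60x − 57.
Step 2: lead(5x⁷ + 16x⁶ − 67x⁵ + 91x³ + 40x² − 60x − 57) ÷ lead(D) = 5x⁷ ÷ x³ = 5x⁴. Subtract (5x⁴)·D = 5x⁷ + 25x⁶ − 20x⁵ − 30x⁴. Remainder: −9x⁶ − 47x⁵ + 30x⁴ + 91x³ + 40x² − 60x − 57.
Step 3: lead(−9x⁶ − 47x⁵ + 30x⁴ + 91x³ + 40x² − 60x − 57) ÷ lead(D) = −9x⁶ ÷ x³ = −9x³. Subtract (−9x³)·D = −9x⁶ − 45x⁵ + 36x⁴ + 54x³. Remainder: −2x⁵ − 6x⁴ + 37x³ + 40x² − 60x − 57.
Step 4: lead(−2x⁵ − 6x⁴ + 37x³ + 40x² − 60x − 57) ÷ lead(D) = −2x⁵ ÷ x³ = −2x². Subtract (−2x²)·D = −2x⁵ − 10x⁴ + 8x³ + 12x². Remainder: 4x⁴ + 29x³ + 28x² − 60x − 57.
Step 5: lead(4x⁴ + 29x³ + 28x² − 60x − 57) ÷ lead(D) = 4x⁴ ÷ x³ = 4x. Subtract (4x)·D = 4x⁴ + 20x³ − 16x² − 24x. Remainder: 9x³ + 44x² − 36x − 57.
Step 6: lead(9x³ + 44x² − 36x − 57) ÷ lead(D) = 9x³ ÷ x³ = 9. Subtract (9)·D = 9x³ + 45x² − 36x − 54. Remainder: −x² − 3.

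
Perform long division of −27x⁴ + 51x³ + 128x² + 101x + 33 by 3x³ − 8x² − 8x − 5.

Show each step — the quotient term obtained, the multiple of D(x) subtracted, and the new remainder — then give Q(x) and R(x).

Step 1: lead(−27x⁴ + 51x³ + 128x² + 101x + 33) ÷ lead(D) = −27x⁴ ÷ 3x³ = −9x. Subtract (−9x)·D = −27x⁴ + 72x³ + 72x² + 45x. Remainder: −21x³ + 56x² + 56x + 33.
Step 2: lead(−21x³ + 56x² + 56x + 33) ÷ lead(D) = −21x³ ÷ 3x³ = −7. Subtract (−7)·D = −21x³ + 56x² + 56x + 35. Remainder: −2.

Q(x) = −9x − 7; R(x) = −2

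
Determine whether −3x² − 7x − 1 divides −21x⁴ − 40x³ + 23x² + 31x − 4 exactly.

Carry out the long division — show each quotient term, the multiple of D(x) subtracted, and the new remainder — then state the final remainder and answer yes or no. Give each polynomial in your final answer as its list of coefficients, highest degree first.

R = [7, -7], so D(x) is not a factor of P(x). no

Step 1: lead(−21x⁴ − 40x³ + 23x² + 31x − 4) ÷ lead(D) = −21x⁴ ÷ −3x² = 7x². Subtract (7x²)·D = −21x⁴ − 49x³ − 7x². Remainder: 9x³ + 30x² + 31x − 4.
Step 2: lead(9x³ + 30x² + 31x − 4) ÷ lead(D) = 9x³ ÷ −3x² = −3x. Subtract (−3x)·D = 9x³ + 21x² + 3x. Remainder: 9x² + 28x − 4.
Step 3: lead(9x² + 28x − 4) ÷ lead(D) = 9x² ÷ −3x² = −3. Subtract (−3)·D = 9x² + 21x + 3. Remainder: 7x − 7.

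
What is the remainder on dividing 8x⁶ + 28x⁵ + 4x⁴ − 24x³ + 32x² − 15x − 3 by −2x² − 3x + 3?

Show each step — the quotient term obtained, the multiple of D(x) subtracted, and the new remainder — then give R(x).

R(x) = 0

Step 1: lead(8x⁶ + 28x⁵ + 4x⁴ − 24x³ + 32x² − 15x − 3) ÷ lead(D) = 8x⁶ ÷ −2x² = −4x⁴. Subtract (−4x⁴)·D = 8x⁶ + 12x⁵ − 12x⁴. Remainder: 16x⁵ + 16x⁴ − 24x³ + 32x² − 15x − 3.
Step 2: lead(16x⁵ + 16x⁴ − 24x³ + 32x² − 15x − 3) ÷ lead(D) = 16x⁵ ÷ −2x² = −8x³. Subtract (−8x³)·D = 16x⁵ + 24x⁴ − 24x³. Remainder: −8x⁴ + 32x² − 15x − 3.
Step 3: lead(−8x⁴ + 32x² − 15x − 3) ÷ lead(D) = −8x⁴ ÷ −2x² = 4x². Subtract (4x²)·D = −8x⁴ − 12x³ + 12x². Remainder: 12x³ + 20x² − 15x − 3.
Step 4: lead(12x³ + 20x² − 15x − 3) ÷ lead(D) = 12x³ ÷ −2x² = −6x. Subtract (−6x)·D = 12x³ + 18x² − 18x. Remainder: 2x² + 3x − 3.
Step 5: lead(2x² + 3x − 3) ÷ lead(D) = 2x² ÷ −2x² = −1. Subtract (−1)·D = 2x² + 3x − 3. Remainder: 0.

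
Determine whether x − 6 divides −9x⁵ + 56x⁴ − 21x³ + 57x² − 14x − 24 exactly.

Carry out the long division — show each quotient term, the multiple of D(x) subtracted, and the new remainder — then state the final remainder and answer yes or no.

Step 1: lead(−9x⁵ + 56x⁴ − 21x³ + 57x² − 14x − 24) ÷ lead(D) = −9x⁵ ÷ x = −9x⁴. Subtract (−9x⁴)·D = −9x⁵ + 54x⁴. Remainder: 2x⁴ − 21x³ + 57x² − 14x − 24.
Step 2: lead(2x⁴ − 21x³ + 57x² − 14x − 24) ÷ lead(D) = 2x⁴ ÷ x = 2x³. Subtract (2x³)·D = 2x⁴ − 12x³. Remainder: −9x³ + 57x² − 14x − 24.
Step 3: lead(−9x³ + 57x² − 14x − 24) ÷ lead(D) = −9x³ ÷ x = −9x². Subtract (−9x²)·D = −9x³ + 54x². Remainder: 3x² − 14x − 24.
Step 4: lead(3x² − 14x − 24) ÷ lead(D) = 3x² ÷ x = 3x. Subtract (3x)·D = 3x² − 18x. Remainder: 4x − 24.
Step 5: lead(4x − 24) ÷ lead(D) = 4x ÷ x = 4. Subtract (4)·D = 4x − 24. Remainder: 0.

R(x) = 0, so D(x) is a factor of P(x). yes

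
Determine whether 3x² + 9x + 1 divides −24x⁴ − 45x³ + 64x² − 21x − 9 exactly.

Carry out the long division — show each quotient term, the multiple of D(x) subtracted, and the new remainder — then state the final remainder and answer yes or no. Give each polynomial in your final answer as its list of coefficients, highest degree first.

R = [-3, -6], so D(x) is not a factor of P(x). no

Step 1: lead(−24x⁴ − 45x³ + 64x² − 21x − 9) ÷ lead(D) = −24x⁴ ÷ 3x² = −8x². Subtract (−8x²)·D = −24x⁴ − 72x³ − 8x². Remainder: 27x³ + 72x² − 21x − 9.
Step 2: lead(27x³ + 72x² − 21x − 9) ÷ lead(D) = 27x³ ÷ 3x² = 9x. Subtract (9x)·D = 27x³ + 81x² + 9x. Remainder: −9x² − 30x − 9.
Step 3: lead(−9x² − 30x − 9) ÷ lead(D) = −9x² ÷ 3x² = −3. Subtract (−3)·D = −9x² − 27x − 3. Remainder: −3x − 6.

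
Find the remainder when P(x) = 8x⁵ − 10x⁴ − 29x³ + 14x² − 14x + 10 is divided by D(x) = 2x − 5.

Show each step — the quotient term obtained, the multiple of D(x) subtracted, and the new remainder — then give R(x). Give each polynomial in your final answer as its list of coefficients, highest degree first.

R = [0]

Step 1: lead(8x⁵ − 10x⁴ − 29x³ + 14x² − 14x + 10) ÷ lead(D) = 8x⁵ ÷ 2x = 4x⁴. Subtract (4x⁴)·D = 8x⁵ − 20x⁴. Remainder: 10x⁴ − 29x³ + 14x² − 14x + 10.
Step 2: lead(10x⁴ − 29x³ + 14x² − 14x + 10) ÷ lead(D) = 10x⁴ ÷ 2x = 5x³. Subtract (5x³)·D = 10x⁴ − 25x³. Remainder: −4x³ + 14x² − 14x + 10.
Step 3: lead(−4x³ + 14x² − 14x + 10) ÷ lead(D) = −4x³ ÷ 2x = −2x². Subtract (−2x²)·D = −4x³ + 10x². Remainder: 4x² − 14x + 10.
Step 4: lead(4x² − 14x + 10) ÷ lead(D) = 4x² ÷ 2x = 2x. Subtract (2x)·D = 4x² − 10x. Remainder: −4x + 10.
Step 5: lead(−4x + 10) ÷ lead(D) = −4x ÷ 2x = −2. Subtract (−2)·D = −4x + 10. Remainder: 0.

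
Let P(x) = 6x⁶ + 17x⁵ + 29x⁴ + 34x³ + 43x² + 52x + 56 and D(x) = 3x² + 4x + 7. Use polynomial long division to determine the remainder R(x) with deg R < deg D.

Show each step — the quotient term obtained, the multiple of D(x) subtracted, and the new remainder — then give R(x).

R(x) = −x

Step 1: lead(6x⁶ + 17x⁵ + 29x⁴ + 34x³ + 43x² + 52x + 56) ÷ lead(D) = 6x⁶ ÷ 3x² = 2x⁴. Subtract (2x⁴)·D = 6x⁶ + 8x⁵ + 14x⁴. Remainder: 9x⁵ + 15x⁴ + 34x³ + 43x² + 52x + 56.
Step 2: lead(9x⁵ + 15x⁴ + 34x³ + 43x² + 52x + 56) ÷ lead(D) = 9x⁵ ÷ 3x² = 3x³. Subtract (3x³)·D = 9x⁵ + 12x⁴ + 21x³. Remainder: 3x⁴ + 13x³ + 43x² + 52x + 56.
Step 3: lead(3x⁴ + 13x³ + 43x² + 52x + 56) ÷ lead(D) = 3x⁴ ÷ 3x² = x². Subtract (x²)·D = 3x⁴ + 4x³ + 7x². Remainder: 9x³ + 36x² + 52x + 56.
Step 4: lead(9x³ + 36x² + 52x + 56) ÷ lead(D) = 9x³ ÷ 3x² = 3x. Subtract (3x)·D = 9x³ + 12x² + 21x. Remainder: 24x² + 31x + 56.
Step 5: lead(24x² + 31x + 56) ÷ lead(D) = 24x² ÷ 3x² = 8. Subtract (8)·D = 24x² + 32x + 56. Remainder: −x.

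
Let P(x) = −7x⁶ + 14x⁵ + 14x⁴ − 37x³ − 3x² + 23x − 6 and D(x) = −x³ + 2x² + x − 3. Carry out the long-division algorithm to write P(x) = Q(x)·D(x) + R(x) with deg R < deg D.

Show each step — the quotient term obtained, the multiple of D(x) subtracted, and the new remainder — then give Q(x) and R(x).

Q(x) = 7x³ − 7x + 2; R(x) = 0

Step 1: lead(−7x⁶ + 14x⁵ + 14x⁴ − 37x³ − 3x² + 23x − 6) ÷ lead(D) = −7x⁶ ÷ −x³ = 7x³. Subtract (7x³)·D = −7x⁶ + 14x⁵ + 7x⁴ − 21x³. Remainder: 7x⁴ − 16x³ − 3x² + 23x − 6.
Step 2: lead(7x⁴ − 16x³ − 3x² + 23x − 6) ÷ lead(D) = 7x⁴ ÷ −x³ = −7x. Subtract (−7x)·D = 7x⁴ − 14x³ − 7x² + 21x. Remainder: −2x³ + 4x² + 2x − 6.
Step 3: lead(−2x³ + 4x² + 2x − 6) ÷ lead(D) = −2x³ ÷ −x³ = 2. Subtract (2)·D = −2x³ + 4x² + 2x − 6. Remainder: 0.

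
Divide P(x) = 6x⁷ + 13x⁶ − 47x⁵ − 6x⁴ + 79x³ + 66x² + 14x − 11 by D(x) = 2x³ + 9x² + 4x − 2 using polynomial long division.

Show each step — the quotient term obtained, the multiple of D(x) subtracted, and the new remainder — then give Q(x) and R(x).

Q(x) = 3x⁴ − 7x³ + 2x² + 5x + 6; R(x) = −4x² + 1

Step 1: lead(6x⁷ + 13x⁶ − 47x⁵ − 6x⁴ + 79x³ + 66x² + 14x − 11) ÷ lead(D) = 6x⁷ ÷ 2x³ = 3x⁴. Subtract (3x⁴)·D = 6x⁷ + 27x⁶ + 12x⁵ − 6x⁴. Remainder: −14x⁶ − 59x⁵ + 79x³ + 66x² + 14x − 11.
Step 2: lead(−14x⁶ − 59x⁵ + 79x³ + 66x² + 14x − 11) ÷ lead(D) = −14x⁶ ÷ 2x³ = −7x³. Subtract (−7x³)·D = −14x⁶ − 63x⁵ − 28x⁴ + 14x³. Remainder: 4x⁵ + 28x⁴ + 65x³ + 66x² + 14x − 11.
Step 3: lead(4x⁵ + 28x⁴ + 65x³ + 66x² + 14x − 11) ÷ lead(D) = 4x⁵ ÷ 2x³ = 2x². Subtract (2x²)·D = 4x⁵ + 18x⁴ + 8x³ − 4x². Remainder: 10x⁴ + 57x³ + 70x² + 14x − 11.
Step 4: lead(10x⁴ + 57x³ + 70x² + 14x − 11) ÷ lead(D) = 10x⁴ ÷ 2x³ = 5x. Subtract (5x)·D = 10x⁴ + 45x³ + 20x² − 10x. Remainder: 12x³ + 50x² + 24x − 11.
Step 5: lead(12x³ + 50x² + 24x − 11) ÷ lead(D) = 12x³ ÷ 2x³ = 6. Subtract (6)·D = 12x³ + 54x² + 24x − 12. Remainder: −4x² + 1.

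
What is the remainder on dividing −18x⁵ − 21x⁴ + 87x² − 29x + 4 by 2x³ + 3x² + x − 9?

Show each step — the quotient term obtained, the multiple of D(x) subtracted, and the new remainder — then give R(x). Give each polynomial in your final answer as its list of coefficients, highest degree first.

R = [3, -2, 4]

Step 1: lead(−18x⁵ − 21x⁴ + 87x² − 29x + 4) ÷ lead(D) = −18x⁵ ÷ 2x³ = −9x². Subtract (−9x²)·D = −18x⁵ − 27x⁴ − 9x³ + 81x². Remainder: 6x⁴ + 9x³ + 6x² − 29x + 4.
Step 2: lead(6x⁴ + 9x³ + 6x² − 29x + 4) ÷ lead(D) = 6x⁴ ÷ 2x³ = 3x. Subtract (3x)·D = 6x⁴ + 9x³ + 3x² − 27x. Remainder: 3x² − 2x + 4.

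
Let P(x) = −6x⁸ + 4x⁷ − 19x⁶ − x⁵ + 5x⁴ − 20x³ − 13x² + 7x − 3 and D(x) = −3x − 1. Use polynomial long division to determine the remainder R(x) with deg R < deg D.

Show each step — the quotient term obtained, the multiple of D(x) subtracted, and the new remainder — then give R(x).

R(x) = −6

Step 1: lead(−6x⁸ + 4x⁷ − 19x⁶ − x⁵ + 5x⁴ − 20x³ − 13x² + 7x − 3) ÷ lead(D) = −6x⁸ ÷ −3x = 2x⁷. Subtract (2x⁷)·D = −6x⁸ − 2x⁷. Remainder: 6x⁷ − 19x⁶ − x⁵ + 5x⁴ − 20x³ − 13x² + 7x − 3.
Step 2: lead(6x⁷ − 19x⁶ − x⁵ + 5x⁴ − 20x³ − 13x² + 7x − 3) ÷ lead(D) = 6x⁷ ÷ −3x = −2x⁶. Subtract (−2x⁶)·D = 6x⁷ + 2x⁶. Remainder: −21x⁶ − x⁵ + 5x⁴ − 20x³ − 13x² + 7x − 3.
Step 3: lead(−21x⁶ − x⁵ + 5x⁴ − 20x³ − 13x² + 7x − 3) ÷ lead(D) = −21x⁶ ÷ −3x = 7x⁵. Subtract (7x⁵)·D = −21x⁶ − 7x⁵. Remainder: 6x⁵ + 5x⁴ − 20x³ − 13x² + 7x − 3.
Step 4: lead(6x⁵ + 5x⁴ − 20x³ − 13x² + 7x − 3) ÷ lead(D) = 6x⁵ ÷ −3x = −2x⁴. Subtract (−2x⁴)·D = 6x⁵ + 2x⁴. Remainder: 3x⁴ − 20x³ − 13x² + 7x − 3.
Step 5: lead(3x⁴ − 20x³ − 13x² + 7x − 3) ÷ lead(D) = 3x⁴ ÷ −3x = −x³. Subtract (−x³)·D = 3x⁴ + x³. Remainder: −21x³ − 13x² + 7x − 3.
Step 6: lead(−21x³ − 13x² + 7x − 3) ÷ lead(D) = −21x³ ÷ −3x = 7x². Subtract (7x²)·D = −21x³ − 7x². Remainder: −6x² + 7x − 3.
Step 7: lead(−6x² + 7x − 3) ÷ lead(D) = −6x² ÷ −3x = 2x. Subtract (2x)·D = −6x² − 2x. Remainder: 9x − 3.
Step 8: lead(9x − 3) ÷ lead(D) = 9x ÷ −3x = −3. Subtract (−3)·D = 9x + 3. Remainder: −6.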